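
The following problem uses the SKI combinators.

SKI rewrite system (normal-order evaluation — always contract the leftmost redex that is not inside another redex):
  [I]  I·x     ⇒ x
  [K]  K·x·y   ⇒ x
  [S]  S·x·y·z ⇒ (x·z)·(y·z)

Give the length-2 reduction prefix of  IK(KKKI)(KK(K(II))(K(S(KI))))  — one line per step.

Answer: after 2 steps: KKKI

Reduction:
  start: IK(KKKI)(KK(K(II))(K(S(KI))))
  [1] K(KKKI)(KK(K(II))(K(S(KI))))
  [2] KKKI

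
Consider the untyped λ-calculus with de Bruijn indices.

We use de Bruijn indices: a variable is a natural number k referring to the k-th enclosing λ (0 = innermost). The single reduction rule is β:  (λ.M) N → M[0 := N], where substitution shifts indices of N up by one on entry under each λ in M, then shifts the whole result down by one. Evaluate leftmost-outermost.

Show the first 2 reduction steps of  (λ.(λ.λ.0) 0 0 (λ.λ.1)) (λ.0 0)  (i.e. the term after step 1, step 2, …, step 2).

  start: (λ.(λ.λ.0) 0 0 (λ.λ.1)) (λ.0 0)
  step 1: (λ.λ.0) (λ.0 0) (λ.0 0) (λ.λ.1)
  step 2: (λ.0) (λ.0 0) (λ.λ.1)

Answer: after 2 steps: (λ.0) (λ.0 0) (λ.λ.1)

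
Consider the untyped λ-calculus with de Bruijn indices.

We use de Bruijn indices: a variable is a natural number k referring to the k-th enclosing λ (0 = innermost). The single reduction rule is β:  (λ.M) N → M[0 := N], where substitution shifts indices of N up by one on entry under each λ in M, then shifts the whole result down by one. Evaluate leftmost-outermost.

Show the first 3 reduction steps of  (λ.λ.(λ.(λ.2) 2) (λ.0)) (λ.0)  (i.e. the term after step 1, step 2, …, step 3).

  start: (λ.λ.(λ.(λ.2) 2) (λ.0)) (λ.0)
  step 1: λ.(λ.(λ.2) (λ.0)) (λ.0)
  step 2: λ.(λ.1) (λ.0)
  step 3: λ.0

Answer: after 3 steps: λ.0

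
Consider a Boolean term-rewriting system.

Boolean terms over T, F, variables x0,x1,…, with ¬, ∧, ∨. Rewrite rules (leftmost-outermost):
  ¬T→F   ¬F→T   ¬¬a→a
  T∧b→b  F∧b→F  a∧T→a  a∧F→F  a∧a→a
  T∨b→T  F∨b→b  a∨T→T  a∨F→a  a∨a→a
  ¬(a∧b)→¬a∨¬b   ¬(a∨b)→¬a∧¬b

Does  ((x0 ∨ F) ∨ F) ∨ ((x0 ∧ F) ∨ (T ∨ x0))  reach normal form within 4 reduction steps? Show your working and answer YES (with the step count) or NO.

  start: ((x0 ∨ F) ∨ F) ∨ ((x0 ∧ F) ∨ (T ∨ x0))
  step 1: (x0 ∨ F) ∨ ((x0 ∧ F) ∨ (T ∨ x0))
  step 2: x0 ∨ ((x0 ∧ F) ∨ (T ∨ x0))
  step 3: x0 ∨ (F ∨ (T ∨ x0))
  step 4: x0 ∨ (T ∨ x0)

Answer: NO — after 4 steps the term is x0 ∨ (T ∨ x0), not yet normal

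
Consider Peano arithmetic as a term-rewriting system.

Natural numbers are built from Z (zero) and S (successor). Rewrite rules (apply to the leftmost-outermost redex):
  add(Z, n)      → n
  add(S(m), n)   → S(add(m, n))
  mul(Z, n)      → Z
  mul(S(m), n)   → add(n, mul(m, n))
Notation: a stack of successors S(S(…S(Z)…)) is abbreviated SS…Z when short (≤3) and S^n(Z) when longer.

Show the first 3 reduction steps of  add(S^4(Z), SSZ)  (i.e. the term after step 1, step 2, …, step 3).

  start: add(S^4(Z), SSZ)
  step 1: S(add(SSSZ, SSZ))
  step 2: S(S(add(SSZ, SSZ)))
  step 3: S(S(S(add(SZ, SSZ))))

Answer: after 3 steps: S(S(S(add(SZ, SSZ))))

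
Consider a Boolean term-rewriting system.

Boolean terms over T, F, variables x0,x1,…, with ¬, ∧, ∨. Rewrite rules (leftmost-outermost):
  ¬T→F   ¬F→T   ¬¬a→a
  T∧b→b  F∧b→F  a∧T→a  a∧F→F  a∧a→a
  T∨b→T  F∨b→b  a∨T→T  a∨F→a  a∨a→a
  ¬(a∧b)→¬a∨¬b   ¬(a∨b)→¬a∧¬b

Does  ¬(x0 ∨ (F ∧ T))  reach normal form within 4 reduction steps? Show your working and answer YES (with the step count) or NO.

  start: ¬(x0 ∨ (F ∧ T))
  [1] ¬x0 ∧ ¬(F ∧ T)
  [2] ¬x0 ∧ (¬F ∨ ¬T)
  [3] ¬x0 ∧ (T ∨ ¬T)
  [4] ¬x0 ∧ T

Answer: NO — after 4 steps the term is ¬x0 ∧ T, not yet normal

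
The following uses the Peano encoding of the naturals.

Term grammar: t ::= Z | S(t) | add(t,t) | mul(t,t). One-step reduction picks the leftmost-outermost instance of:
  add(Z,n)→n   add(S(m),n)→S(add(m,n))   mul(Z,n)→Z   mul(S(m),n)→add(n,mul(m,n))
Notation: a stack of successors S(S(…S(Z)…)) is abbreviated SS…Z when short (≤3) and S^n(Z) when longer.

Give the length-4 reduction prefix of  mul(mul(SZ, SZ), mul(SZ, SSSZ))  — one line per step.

Answer: after 4 steps: add(add(SSSZ, mul(Z, SSSZ)), mul(add(Z, mul(Z, SZ)), mul(SZ, SSSZ)))

Derivation:
  start: mul(mul(SZ, SZ), mul(SZ, SSSZ))
  →1  mul(add(SZ, mul(Z, SZ)), mul(SZ, SSSZ))
  →2  mul(S(add(Z, mul(Z, SZ))), mul(SZ, SSSZ))
  →3  add(mul(SZ, SSSZ), mul(add(Z, mul(Z, SZ)), mul(SZ, SSSZ)))
  →4  add(add(SSSZ, mul(Z, SSSZ)), mul(add(Z, mul(Z, SZ)), mul(SZ, SSSZ)))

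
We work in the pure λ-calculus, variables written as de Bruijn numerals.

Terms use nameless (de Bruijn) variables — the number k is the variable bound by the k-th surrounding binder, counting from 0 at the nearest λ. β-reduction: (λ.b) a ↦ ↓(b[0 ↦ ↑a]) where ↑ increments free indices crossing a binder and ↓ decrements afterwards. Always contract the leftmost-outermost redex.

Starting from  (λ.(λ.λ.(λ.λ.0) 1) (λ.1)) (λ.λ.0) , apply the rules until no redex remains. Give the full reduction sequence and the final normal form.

Answer: normal form = λ.λ.0  (in 3 steps)

Working:
  start: (λ.(λ.λ.(λ.λ.0) 1) (λ.1)) (λ.λ.0)
  →1  (λ.λ.(λ.λ.0) 1) (λ.λ.λ.0)
  →2  λ.(λ.λ.0) (λ.λ.λ.0)
  →3  λ.λ.0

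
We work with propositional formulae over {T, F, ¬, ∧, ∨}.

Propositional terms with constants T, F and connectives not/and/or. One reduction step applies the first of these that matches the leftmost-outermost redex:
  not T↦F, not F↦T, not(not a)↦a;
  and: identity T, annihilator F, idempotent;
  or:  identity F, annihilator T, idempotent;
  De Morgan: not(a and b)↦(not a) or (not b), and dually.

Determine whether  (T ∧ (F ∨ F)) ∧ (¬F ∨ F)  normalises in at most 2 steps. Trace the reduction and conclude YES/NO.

  start: (T ∧ (F ∨ F)) ∧ (¬F ∨ F)
  step 1: (F ∨ F) ∧ (¬F ∨ F)
  step 2: F ∧ (¬F ∨ F)

Answer: NO — after 2 steps the term is F ∧ (¬F ∨ F), not yet normal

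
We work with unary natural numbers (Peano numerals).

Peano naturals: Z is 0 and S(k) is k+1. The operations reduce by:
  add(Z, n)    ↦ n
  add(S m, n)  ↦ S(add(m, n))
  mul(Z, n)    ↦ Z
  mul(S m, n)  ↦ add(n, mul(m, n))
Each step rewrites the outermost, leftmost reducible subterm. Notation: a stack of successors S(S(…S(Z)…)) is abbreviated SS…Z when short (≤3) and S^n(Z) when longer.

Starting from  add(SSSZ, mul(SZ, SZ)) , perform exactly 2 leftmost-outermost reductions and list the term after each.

Answer: after 2 steps: S(S(add(SZ, mul(SZ, SZ))))

Reduction:
  start: add(SSSZ, mul(SZ, SZ))
  [1] S(add(SSZ, mul(SZ, SZ)))
  [2] S(S(add(SZ, mul(SZ, SZ))))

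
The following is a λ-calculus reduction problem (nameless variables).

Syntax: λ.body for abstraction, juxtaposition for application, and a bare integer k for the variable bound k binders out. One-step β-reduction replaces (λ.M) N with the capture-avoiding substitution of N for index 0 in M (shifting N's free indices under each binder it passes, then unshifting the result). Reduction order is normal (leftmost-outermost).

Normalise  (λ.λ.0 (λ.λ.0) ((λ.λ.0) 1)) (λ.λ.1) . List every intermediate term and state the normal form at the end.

Answer: normal form = λ.0 (λ.λ.0) (λ.0)  (in 2 steps)

Reduction:
  start: (λ.λ.0 (λ.λ.0) ((λ.λ.0) 1)) (λ.λ.1)
  step 1: λ.0 (λ.λ.0) ((λ.λ.0) (λ.λ.1))
  step 2: λ.0 (λ.λ.0) (λ.0)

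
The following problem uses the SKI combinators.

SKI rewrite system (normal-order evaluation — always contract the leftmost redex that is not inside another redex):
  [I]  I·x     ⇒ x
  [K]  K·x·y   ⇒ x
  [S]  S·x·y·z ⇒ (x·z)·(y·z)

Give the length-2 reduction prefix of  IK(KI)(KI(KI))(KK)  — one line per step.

  start: IK(KI)(KI(KI))(KK)
  →1  K(KI)(KI(KI))(KK)
  →2  KI(KK)

Answer: after 2 steps: KI(KK)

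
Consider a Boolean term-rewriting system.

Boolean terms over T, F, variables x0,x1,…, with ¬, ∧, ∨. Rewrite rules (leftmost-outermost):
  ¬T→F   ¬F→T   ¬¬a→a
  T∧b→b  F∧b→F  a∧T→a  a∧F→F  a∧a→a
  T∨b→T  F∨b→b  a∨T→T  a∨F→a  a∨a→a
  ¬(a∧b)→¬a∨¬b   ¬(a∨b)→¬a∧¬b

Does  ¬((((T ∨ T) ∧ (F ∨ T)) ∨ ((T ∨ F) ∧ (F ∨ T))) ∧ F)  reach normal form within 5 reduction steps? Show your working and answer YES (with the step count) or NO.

Answer: NO — after 5 steps the term is ((¬T ∨ ¬(F ∨ T)) ∧ ¬((T ∨ F) ∧ (F ∨ T))) ∨ ¬F, not yet normal

Derivation:
  start: ¬((((T ∨ T) ∧ (F ∨ T)) ∨ ((T ∨ F) ∧ (F ∨ T))) ∧ F)
  [1] ¬(((T ∨ T) ∧ (F ∨ T)) ∨ ((T ∨ F) ∧ (F ∨ T))) ∨ ¬F
  [2] (¬((T ∨ T) ∧ (F ∨ T)) ∧ ¬((T ∨ F) ∧ (F ∨ T))) ∨ ¬F
  [3] ((¬(T ∨ T) ∨ ¬(F ∨ T)) ∧ ¬((T ∨ F) ∧ (F ∨ T))) ∨ ¬F
  [4] (((¬T ∧ ¬T) ∨ ¬(F ∨ T)) ∧ ¬((T ∨ F) ∧ (F ∨ T))) ∨ ¬F
  [5] ((¬T ∨ ¬(F ∨ T)) ∧ ¬((T ∨ F) ∧ (F ∨ T))) ∨ ¬F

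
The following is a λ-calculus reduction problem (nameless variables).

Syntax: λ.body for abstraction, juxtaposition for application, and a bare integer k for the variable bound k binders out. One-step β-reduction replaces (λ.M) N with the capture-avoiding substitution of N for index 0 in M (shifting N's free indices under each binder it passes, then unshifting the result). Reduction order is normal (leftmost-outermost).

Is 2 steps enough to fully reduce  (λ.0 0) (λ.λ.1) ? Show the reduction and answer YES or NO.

  start: (λ.0 0) (λ.λ.1)
  step 1: (λ.λ.1) (λ.λ.1)
  step 2: λ.λ.λ.1

Answer: YES — reaches normal form λ.λ.λ.1 in 2 ≤ 2 steps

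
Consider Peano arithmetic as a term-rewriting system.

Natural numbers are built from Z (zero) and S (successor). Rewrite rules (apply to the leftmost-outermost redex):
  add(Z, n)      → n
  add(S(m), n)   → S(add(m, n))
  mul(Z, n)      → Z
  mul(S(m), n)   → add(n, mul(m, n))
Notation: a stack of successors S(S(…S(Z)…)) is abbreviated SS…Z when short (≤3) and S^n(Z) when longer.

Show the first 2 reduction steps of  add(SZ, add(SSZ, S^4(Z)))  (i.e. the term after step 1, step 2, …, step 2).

  start: add(SZ, add(SSZ, S^4(Z)))
  [1] S(add(Z, add(SSZ, S^4(Z))))
  [2] S(add(SSZ, S^4(Z)))

Answer: after 2 steps: S(add(SSZ, S^4(Z)))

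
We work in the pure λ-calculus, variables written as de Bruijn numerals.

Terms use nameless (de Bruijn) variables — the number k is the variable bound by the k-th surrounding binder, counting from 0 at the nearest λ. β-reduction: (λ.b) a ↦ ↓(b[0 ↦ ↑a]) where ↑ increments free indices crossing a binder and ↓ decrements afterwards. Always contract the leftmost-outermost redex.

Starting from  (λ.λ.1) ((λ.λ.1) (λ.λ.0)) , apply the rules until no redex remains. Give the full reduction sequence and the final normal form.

  start: (λ.λ.1) ((λ.λ.1) (λ.λ.0))
  step 1: λ.(λ.λ.1) (λ.λ.0)
  step 2: λ.λ.λ.λ.0

Answer: normal form = λ.λ.λ.λ.0  (in 2 steps)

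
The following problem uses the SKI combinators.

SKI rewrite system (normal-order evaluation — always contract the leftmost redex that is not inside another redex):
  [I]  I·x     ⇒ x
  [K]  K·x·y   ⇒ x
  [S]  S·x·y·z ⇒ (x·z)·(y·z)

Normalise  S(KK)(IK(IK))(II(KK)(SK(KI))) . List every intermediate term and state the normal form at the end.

Answer: normal form = KK  (in 5 steps)

Reduction:
  start: S(KK)(IK(IK))(II(KK)(SK(KI)))
  [1] KK(II(KK)(SK(KI)))(IK(IK)(II(KK)(SK(KI))))
  [2] K(IK(IK)(II(KK)(SK(KI))))
  [3] K(K(IK)(II(KK)(SK(KI))))
  [4] K(IK)
  [5] KK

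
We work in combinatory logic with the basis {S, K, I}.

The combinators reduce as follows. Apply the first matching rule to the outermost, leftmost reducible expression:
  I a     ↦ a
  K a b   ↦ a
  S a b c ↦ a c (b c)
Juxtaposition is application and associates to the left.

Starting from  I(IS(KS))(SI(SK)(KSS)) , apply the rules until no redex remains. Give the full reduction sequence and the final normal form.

Answer: normal form = S(KS)(S(SKS))  (in 6 steps)

Working:
  start: I(IS(KS))(SI(SK)(KSS))
  step 1: IS(KS)(SI(SK)(KSS))
  step 2: S(KS)(SI(SK)(KSS))
  step 3: S(KS)(I(KSS)(SK(KSS)))
  step 4: S(KS)(KSS(SK(KSS)))
  step 5: S(KS)(S(SK(KSS)))
  step 6: S(KS)(S(SKS))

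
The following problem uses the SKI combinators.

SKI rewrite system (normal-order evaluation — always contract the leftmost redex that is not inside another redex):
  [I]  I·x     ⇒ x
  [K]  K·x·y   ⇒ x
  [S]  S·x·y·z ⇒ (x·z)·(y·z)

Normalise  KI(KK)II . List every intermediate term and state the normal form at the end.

  start: KI(KK)II
  →1  III
  →2  II
  →3  I

Answer: normal form = I  (in 3 steps)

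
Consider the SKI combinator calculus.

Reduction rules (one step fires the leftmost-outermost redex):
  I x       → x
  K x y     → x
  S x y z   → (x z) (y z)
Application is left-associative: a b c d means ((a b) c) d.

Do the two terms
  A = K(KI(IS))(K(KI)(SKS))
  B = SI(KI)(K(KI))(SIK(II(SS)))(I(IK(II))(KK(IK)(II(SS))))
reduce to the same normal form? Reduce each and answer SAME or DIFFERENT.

Term A:
  start: K(KI(IS))(K(KI)(SKS))
  step 1: KI(IS)
  step 2: I

Term B:
  start: SI(KI)(K(KI))(SIK(II(SS)))(I(IK(II))(KK(IK)(II(SS))))
  step 1: I(K(KI))(KI(K(KI)))(SIK(II(SS)))(I(IK(II))(KK(IK)(II(SS))))
  step 2: K(KI)(KI(K(KI)))(SIK(II(SS)))(I(IK(II))(KK(IK)(II(SS))))
  step 3: KI(SIK(II(SS)))(I(IK(II))(KK(IK)(II(SS))))
  step 4: I(I(IK(II))(KK(IK)(II(SS))))
  step 5: I(IK(II))(KK(IK)(II(SS)))
  step 6: IK(II)(KK(IK)(II(SS)))
  step 7: K(II)(KK(IK)(II(SS)))
  step 8: II
  step 9: I

Answer: SAME — A ⇓ I, B ⇓ I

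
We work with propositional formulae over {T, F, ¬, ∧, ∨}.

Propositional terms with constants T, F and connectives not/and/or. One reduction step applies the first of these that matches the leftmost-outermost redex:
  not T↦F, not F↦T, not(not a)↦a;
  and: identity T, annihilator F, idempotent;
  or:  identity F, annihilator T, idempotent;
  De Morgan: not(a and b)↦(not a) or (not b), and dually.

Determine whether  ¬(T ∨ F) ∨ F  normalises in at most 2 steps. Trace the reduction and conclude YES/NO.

  start: ¬(T ∨ F) ∨ F
  →1  ¬(T ∨ F)
  →2  ¬T ∧ ¬F

Answer: NO — after 2 steps the term is ¬T ∧ ¬F, not yet normal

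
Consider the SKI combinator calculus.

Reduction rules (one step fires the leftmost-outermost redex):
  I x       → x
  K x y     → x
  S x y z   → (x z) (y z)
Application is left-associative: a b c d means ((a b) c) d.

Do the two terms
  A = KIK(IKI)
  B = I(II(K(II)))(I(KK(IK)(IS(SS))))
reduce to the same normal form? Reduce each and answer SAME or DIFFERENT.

Answer: DIFFERENT — A ⇓ KI, B ⇓ I

Reduction:
Term A:
  start: KIK(IKI)
  step 1: I(IKI)
  step 2: IKI
  step 3: KI

Term B:
  start: I(II(K(II)))(I(KK(IK)(IS(SS))))
  step 1: II(K(II))(I(KK(IK)(IS(SS))))
  step 2: I(K(II))(I(KK(IK)(IS(SS))))
  step 3: K(II)(I(KK(IK)(IS(SS))))
  step 4: II
  step 5: I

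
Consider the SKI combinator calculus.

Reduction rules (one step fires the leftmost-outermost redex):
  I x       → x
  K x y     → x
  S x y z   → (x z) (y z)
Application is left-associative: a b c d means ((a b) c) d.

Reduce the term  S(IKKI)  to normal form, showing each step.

Answer: normal form = SK  (in 2 steps)

Working:
  start: S(IKKI)
  step 1: S(KKI)
  step 2: SK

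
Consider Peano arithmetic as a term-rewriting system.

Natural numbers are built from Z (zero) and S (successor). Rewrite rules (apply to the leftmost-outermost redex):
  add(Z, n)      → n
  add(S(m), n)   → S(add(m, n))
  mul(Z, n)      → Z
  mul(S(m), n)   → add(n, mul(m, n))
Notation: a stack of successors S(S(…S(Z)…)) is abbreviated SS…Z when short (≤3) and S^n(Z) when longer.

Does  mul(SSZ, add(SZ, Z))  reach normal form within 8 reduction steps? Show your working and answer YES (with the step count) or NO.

  start: mul(SSZ, add(SZ, Z))
  →1  add(add(SZ, Z), mul(SZ, add(SZ, Z)))
  →2  add(S(add(Z, Z)), mul(SZ, add(SZ, Z)))
  →3  S(add(add(Z, Z), mul(SZ, add(SZ, Z))))
  →4  S(add(Z, mul(SZ, add(SZ, Z))))
  →5  S(mul(SZ, add(SZ, Z)))
  →6  S(add(add(SZ, Z), mul(Z, add(SZ, Z))))
  →7  S(add(S(add(Z, Z)), mul(Z, add(SZ, Z))))
  →8  S(S(add(add(Z, Z), mul(Z, add(SZ, Z)))))

Answer: NO — after 8 steps the term is S(S(add(add(Z, Z), mul(Z, add(SZ, Z))))), not yet normal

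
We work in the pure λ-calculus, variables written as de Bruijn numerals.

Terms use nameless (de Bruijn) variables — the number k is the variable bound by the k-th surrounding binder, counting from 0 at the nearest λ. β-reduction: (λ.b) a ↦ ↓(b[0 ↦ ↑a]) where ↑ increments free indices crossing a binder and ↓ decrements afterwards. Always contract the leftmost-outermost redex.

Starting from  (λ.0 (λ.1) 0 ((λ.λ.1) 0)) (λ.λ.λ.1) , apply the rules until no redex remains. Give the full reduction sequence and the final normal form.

Answer: normal form = λ.λ.λ.1  (in 4 steps)

Reduction:
  start: (λ.0 (λ.1) 0 ((λ.λ.1) 0)) (λ.λ.λ.1)
  [1] (λ.λ.λ.1) (λ.λ.λ.λ.1) (λ.λ.λ.1) ((λ.λ.1) (λ.λ.λ.1))
  [2] (λ.λ.1) (λ.λ.λ.1) ((λ.λ.1) (λ.λ.λ.1))
  [3] (λ.λ.λ.λ.1) ((λ.λ.1) (λ.λ.λ.1))
  [4] λ.λ.λ.1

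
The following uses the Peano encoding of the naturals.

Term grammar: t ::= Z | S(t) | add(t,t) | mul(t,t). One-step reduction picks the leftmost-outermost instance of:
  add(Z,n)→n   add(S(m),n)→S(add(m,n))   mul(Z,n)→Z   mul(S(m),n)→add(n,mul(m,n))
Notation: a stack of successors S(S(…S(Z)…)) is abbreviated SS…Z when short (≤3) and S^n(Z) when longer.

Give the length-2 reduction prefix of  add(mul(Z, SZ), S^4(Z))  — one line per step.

Answer: after 2 steps: S^4(Z)

Derivation:
  start: add(mul(Z, SZ), S^4(Z))
  [1] add(Z, S^4(Z))
  [2] S^4(Z)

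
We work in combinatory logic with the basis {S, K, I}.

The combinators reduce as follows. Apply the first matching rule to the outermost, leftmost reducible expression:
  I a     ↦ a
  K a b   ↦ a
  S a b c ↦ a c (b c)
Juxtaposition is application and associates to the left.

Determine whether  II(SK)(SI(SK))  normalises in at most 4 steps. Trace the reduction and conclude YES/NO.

  start: II(SK)(SI(SK))
  step 1: I(SK)(SI(SK))
  step 2: SK(SI(SK))

Answer: YES — reaches normal form SK(SI(SK)) in 2 ≤ 4 steps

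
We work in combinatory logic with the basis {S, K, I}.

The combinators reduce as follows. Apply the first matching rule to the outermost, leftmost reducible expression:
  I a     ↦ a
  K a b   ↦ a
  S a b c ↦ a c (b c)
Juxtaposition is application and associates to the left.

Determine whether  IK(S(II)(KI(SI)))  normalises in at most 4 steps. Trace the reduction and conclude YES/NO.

Answer: YES — reaches normal form K(SII) in 3 ≤ 4 steps

Reduction:
  start: IK(S(II)(KI(SI)))
  step 1: K(S(II)(KI(SI)))
  step 2: K(SI(KI(SI)))
  step 3: K(SII)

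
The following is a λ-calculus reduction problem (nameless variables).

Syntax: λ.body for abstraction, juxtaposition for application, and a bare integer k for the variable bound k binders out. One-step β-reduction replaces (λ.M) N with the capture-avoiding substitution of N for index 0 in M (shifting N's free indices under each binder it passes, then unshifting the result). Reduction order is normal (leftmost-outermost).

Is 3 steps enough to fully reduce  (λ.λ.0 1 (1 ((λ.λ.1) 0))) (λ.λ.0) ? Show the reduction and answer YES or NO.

  start: (λ.λ.0 1 (1 ((λ.λ.1) 0))) (λ.λ.0)
  step 1: λ.0 (λ.λ.0) ((λ.λ.0) ((λ.λ.1) 0))
  step 2: λ.0 (λ.λ.0) (λ.0)

Answer: YES — reaches normal form λ.0 (λ.λ.0) (λ.0) in 2 ≤ 3 steps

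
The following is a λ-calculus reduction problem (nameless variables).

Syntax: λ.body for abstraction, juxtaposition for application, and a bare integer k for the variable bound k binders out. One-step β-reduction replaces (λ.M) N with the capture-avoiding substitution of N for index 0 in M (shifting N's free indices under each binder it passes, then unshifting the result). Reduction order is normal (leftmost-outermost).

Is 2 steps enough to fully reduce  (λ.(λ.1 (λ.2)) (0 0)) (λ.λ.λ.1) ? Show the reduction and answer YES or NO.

  start: (λ.(λ.1 (λ.2)) (0 0)) (λ.λ.λ.1)
  →1  (λ.(λ.λ.λ.1) (λ.λ.λ.λ.1)) ((λ.λ.λ.1) (λ.λ.λ.1))
  →2  (λ.λ.λ.1) (λ.λ.λ.λ.1)

Answer: NO — after 2 steps the term is (λ.λ.λ.1) (λ.λ.λ.λ.1), not yet normal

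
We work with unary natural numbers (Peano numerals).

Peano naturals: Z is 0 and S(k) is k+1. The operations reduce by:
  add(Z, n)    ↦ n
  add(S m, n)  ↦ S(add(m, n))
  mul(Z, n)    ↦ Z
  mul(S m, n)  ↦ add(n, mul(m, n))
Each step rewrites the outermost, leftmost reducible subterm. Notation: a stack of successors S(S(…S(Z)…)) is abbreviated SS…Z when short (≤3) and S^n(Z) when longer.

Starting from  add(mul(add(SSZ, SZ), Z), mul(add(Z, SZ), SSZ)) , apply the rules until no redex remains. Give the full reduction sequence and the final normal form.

Answer: normal form = SSZ  (in 17 steps)

Working:
  start: add(mul(add(SSZ, SZ), Z), mul(add(Z, SZ), SSZ))
  [1] add(mul(S(add(SZ, SZ)), Z), mul(add(Z, SZ), SSZ))
  [2] add(add(Z, mul(add(SZ, SZ), Z)), mul(add(Z, SZ), SSZ))
  [3] add(mul(add(SZ, SZ), Z), mul(add(Z, SZ), SSZ))
  [4] add(mul(S(add(Z, SZ)), Z), mul(add(Z, SZ), SSZ))
  [5] add(add(Z, mul(add(Z, SZ), Z)), mul(add(Z, SZ), SSZ))
  [6] add(mul(add(Z, SZ), Z), mul(add(Z, SZ), SSZ))
  [7] add(mul(SZ, Z), mul(add(Z, SZ), SSZ))
  [8] add(add(Z, mul(Z, Z)), mul(add(Z, SZ), SSZ))
  [9] add(mul(Z, Z), mul(add(Z, SZ), SSZ))
  [10] add(Z, mul(add(Z, SZ), SSZ))
  [11] mul(add(Z, SZ), SSZ)
  [12] mul(SZ, SSZ)
  [13] add(SSZ, mul(Z, SSZ))
  [14] S(add(SZ, mul(Z, SSZ)))
  [15] S(S(add(Z, mul(Z, SSZ))))
  [16] S(S(mul(Z, SSZ)))
  [17] SSZ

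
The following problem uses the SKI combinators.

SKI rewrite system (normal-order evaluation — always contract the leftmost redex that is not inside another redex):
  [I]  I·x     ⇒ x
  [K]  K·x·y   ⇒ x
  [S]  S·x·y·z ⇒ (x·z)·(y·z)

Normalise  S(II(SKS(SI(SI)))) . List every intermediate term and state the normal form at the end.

Answer: normal form = S(SI(SI))  (in 4 steps)

Working:
  start: S(II(SKS(SI(SI))))
  step 1: S(I(SKS(SI(SI))))
  step 2: S(SKS(SI(SI)))
  step 3: S(K(SI(SI))(S(SI(SI))))
  step 4: S(SI(SI))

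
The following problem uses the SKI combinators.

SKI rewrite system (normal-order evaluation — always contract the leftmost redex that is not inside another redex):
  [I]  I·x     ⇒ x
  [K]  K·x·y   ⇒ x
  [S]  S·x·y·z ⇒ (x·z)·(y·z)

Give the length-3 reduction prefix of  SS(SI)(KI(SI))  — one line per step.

  start: SS(SI)(KI(SI))
  →1  S(KI(SI))(SI(KI(SI)))
  →2  SI(SI(KI(SI)))
  →3  SI(SII)

Answer: after 3 steps: SI(SII)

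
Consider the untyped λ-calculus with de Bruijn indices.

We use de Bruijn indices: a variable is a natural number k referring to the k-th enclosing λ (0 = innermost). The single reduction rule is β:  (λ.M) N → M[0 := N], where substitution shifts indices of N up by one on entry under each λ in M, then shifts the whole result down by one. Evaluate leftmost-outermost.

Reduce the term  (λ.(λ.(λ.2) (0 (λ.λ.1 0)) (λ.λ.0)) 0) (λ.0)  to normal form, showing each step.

Answer: normal form = λ.λ.0  (in 4 steps)

Reduction:
  start: (λ.(λ.(λ.2) (0 (λ.λ.1 0)) (λ.λ.0)) 0) (λ.0)
  [1] (λ.(λ.λ.0) (0 (λ.λ.1 0)) (λ.λ.0)) (λ.0)
  [2] (λ.λ.0) ((λ.0) (λ.λ.1 0)) (λ.λ.0)
  [3] (λ.0) (λ.λ.0)
  [4] λ.λ.0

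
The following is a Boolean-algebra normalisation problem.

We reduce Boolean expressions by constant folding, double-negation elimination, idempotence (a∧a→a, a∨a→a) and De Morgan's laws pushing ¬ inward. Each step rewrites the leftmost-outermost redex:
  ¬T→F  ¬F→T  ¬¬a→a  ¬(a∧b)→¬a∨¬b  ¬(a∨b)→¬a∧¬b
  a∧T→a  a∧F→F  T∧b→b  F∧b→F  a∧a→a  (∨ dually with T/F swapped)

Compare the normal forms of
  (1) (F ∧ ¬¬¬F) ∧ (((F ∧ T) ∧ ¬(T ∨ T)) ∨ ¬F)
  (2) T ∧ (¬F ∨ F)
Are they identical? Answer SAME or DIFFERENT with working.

Term A:
  start: (F ∧ ¬¬¬F) ∧ (((F ∧ T) ∧ ¬(T ∨ T)) ∨ ¬F)
  [1] F ∧ (((F ∧ T) ∧ ¬(T ∨ T)) ∨ ¬F)
  [2] F

Term B:
  start: T ∧ (¬F ∨ F)
  [1] ¬F ∨ F
  [2] ¬F
  [3] T

Answer: DIFFERENT — A ⇓ F, B ⇓ T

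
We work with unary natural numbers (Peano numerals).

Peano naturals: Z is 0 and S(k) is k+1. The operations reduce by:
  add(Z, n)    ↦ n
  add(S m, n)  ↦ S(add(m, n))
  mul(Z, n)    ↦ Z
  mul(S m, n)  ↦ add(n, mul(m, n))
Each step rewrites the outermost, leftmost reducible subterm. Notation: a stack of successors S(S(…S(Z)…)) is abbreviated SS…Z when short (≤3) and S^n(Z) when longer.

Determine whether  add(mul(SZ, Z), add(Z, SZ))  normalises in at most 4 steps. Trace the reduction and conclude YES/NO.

  start: add(mul(SZ, Z), add(Z, SZ))
  [1] add(add(Z, mul(Z, Z)), add(Z, SZ))
  [2] add(mul(Z, Z), add(Z, SZ))
  [3] add(Z, add(Z, SZ))
  [4] add(Z, SZ)

Answer: NO — after 4 steps the term is add(Z, SZ), not yet normal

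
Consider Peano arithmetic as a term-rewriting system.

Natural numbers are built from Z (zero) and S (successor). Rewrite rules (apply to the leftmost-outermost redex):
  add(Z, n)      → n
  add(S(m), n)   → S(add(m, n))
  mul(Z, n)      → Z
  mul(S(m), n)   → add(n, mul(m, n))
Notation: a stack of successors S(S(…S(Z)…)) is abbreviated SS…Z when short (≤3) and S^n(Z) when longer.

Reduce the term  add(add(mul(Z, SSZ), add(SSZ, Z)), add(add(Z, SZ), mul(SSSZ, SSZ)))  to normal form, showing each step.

  start: add(add(mul(Z, SSZ), add(SSZ, Z)), add(add(Z, SZ), mul(SSSZ, SSZ)))
  →1  add(add(Z, add(SSZ, Z)), add(add(Z, SZ), mul(SSSZ, SSZ)))
  →2  add(add(SSZ, Z), add(add(Z, SZ), mul(SSSZ, SSZ)))
  →3  add(S(add(SZ, Z)), add(add(Z, SZ), mul(SSSZ, SSZ)))
  →4  S(add(add(SZ, Z), add(add(Z, SZ), mul(SSSZ, SSZ))))
  →5  S(add(S(add(Z, Z)), add(add(Z, SZ), mul(SSSZ, SSZ))))
  →6  S(S(add(add(Z, Z), add(add(Z, SZ), mul(SSSZ, SSZ)))))
  →7  S(S(add(Z, add(add(Z, SZ), mul(SSSZ, SSZ)))))
  →8  S(S(add(add(Z, SZ), mul(SSSZ, SSZ))))
  →9  S(S(add(SZ, mul(SSSZ, SSZ))))
  →10  S(S(S(add(Z, mul(SSSZ, SSZ)))))
  →11  S(S(S(mul(SSSZ, SSZ))))
  →12  S(S(S(add(SSZ, mul(SSZ, SSZ)))))
  →13  S(S(S(S(add(SZ, mul(SSZ, SSZ))))))
  →14  S(S(S(S(S(add(Z, mul(SSZ, SSZ)))))))
  →15  S(S(S(S(S(mul(SSZ, SSZ))))))
  →16  S(S(S(S(S(add(SSZ, mul(SZ, SSZ)))))))
  →17  S(S(S(S(S(S(add(SZ, mul(SZ, SSZ))))))))
  →18  S(S(S(S(S(S(S(add(Z, mul(SZ, SSZ)))))))))
  →19  S(S(S(S(S(S(S(mul(SZ, SSZ))))))))
  →20  S(S(S(S(S(S(S(add(SSZ, mul(Z, SSZ)))))))))
  →21  S(S(S(S(S(S(S(S(add(SZ, mul(Z, SSZ))))))))))
  →22  S(S(S(S(S(S(S(S(S(add(Z, mul(Z, SSZ)))))))))))
  →23  S(S(S(S(S(S(S(S(S(mul(Z, SSZ))))))))))
  →24  S^9(Z)

Answer: normal form = S^9(Z)  (in 24 steps)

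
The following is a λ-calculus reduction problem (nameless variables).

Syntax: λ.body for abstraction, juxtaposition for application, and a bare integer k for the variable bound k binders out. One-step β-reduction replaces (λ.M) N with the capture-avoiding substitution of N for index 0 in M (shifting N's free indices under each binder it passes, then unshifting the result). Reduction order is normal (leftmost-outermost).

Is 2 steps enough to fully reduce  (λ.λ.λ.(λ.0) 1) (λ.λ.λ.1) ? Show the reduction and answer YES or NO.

Answer: YES — reaches normal form λ.λ.1 in 2 ≤ 2 steps

Reduction:
  start: (λ.λ.λ.(λ.0) 1) (λ.λ.λ.1)
  [1] λ.λ.(λ.0) 1
  [2] λ.λ.1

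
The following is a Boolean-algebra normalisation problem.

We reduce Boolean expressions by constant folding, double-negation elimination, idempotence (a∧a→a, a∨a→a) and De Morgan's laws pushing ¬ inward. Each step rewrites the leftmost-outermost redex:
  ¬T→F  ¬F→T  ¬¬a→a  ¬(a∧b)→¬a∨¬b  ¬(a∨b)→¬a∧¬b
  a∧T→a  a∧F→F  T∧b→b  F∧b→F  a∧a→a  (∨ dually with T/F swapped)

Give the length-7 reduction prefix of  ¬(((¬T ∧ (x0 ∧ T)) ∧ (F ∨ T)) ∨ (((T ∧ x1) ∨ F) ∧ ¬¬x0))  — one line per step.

Answer: after 7 steps: ¬(((T ∧ x1) ∨ F) ∧ ¬¬x0)

Working:
  start: ¬(((¬T ∧ (x0 ∧ T)) ∧ (F ∨ T)) ∨ (((T ∧ x1) ∨ F) ∧ ¬¬x0))
  [1] ¬((¬T ∧ (x0 ∧ T)) ∧ (F ∨ T)) ∧ ¬(((T ∧ x1) ∨ F) ∧ ¬¬x0)
  [2] (¬(¬T ∧ (x0 ∧ T)) ∨ ¬(F ∨ T)) ∧ ¬(((T ∧ x1) ∨ F) ∧ ¬¬x0)
  [3] ((¬¬T ∨ ¬(x0 ∧ T)) ∨ ¬(F ∨ T)) ∧ ¬(((T ∧ x1) ∨ F) ∧ ¬¬x0)
  [4] ((T ∨ ¬(x0 ∧ T)) ∨ ¬(F ∨ T)) ∧ ¬(((T ∧ x1) ∨ F) ∧ ¬¬x0)
  [5] (T ∨ ¬(F ∨ T)) ∧ ¬(((T ∧ x1) ∨ F) ∧ ¬¬x0)
  [6] T ∧ ¬(((T ∧ x1) ∨ F) ∧ ¬¬x0)
  [7] ¬(((T ∧ x1) ∨ F) ∧ ¬¬x0)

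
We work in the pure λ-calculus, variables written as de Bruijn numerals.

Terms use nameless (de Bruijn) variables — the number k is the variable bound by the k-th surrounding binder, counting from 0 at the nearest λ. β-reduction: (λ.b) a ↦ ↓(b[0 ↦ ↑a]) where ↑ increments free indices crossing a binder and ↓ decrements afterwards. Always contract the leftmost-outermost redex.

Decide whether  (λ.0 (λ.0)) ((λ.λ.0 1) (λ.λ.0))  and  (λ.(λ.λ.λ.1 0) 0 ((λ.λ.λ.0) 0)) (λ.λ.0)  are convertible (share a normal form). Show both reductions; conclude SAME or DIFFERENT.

Term A:
  start: (λ.0 (λ.0)) ((λ.λ.0 1) (λ.λ.0))
  [1] (λ.λ.0 1) (λ.λ.0) (λ.0)
  [2] (λ.0 (λ.λ.0)) (λ.0)
  [3] (λ.0) (λ.λ.0)
  [4] λ.λ.0

Term B:
  start: (λ.(λ.λ.λ.1 0) 0 ((λ.λ.λ.0) 0)) (λ.λ.0)
  [1] (λ.λ.λ.1 0) (λ.λ.0) ((λ.λ.λ.0) (λ.λ.0))
  [2] (λ.λ.1 0) ((λ.λ.λ.0) (λ.λ.0))
  [3] λ.(λ.λ.λ.0) (λ.λ.0) 0
  [4] λ.(λ.λ.0) 0
  [5] λ.λ.0

Answer: SAME — A ⇓ λ.λ.0, B ⇓ λ.λ.0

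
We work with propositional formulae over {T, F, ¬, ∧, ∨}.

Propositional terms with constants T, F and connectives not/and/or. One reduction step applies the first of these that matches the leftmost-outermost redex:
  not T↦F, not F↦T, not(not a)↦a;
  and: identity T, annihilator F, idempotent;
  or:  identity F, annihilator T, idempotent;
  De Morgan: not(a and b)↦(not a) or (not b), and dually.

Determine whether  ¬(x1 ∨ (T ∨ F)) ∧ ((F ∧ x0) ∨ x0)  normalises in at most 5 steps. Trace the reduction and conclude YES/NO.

  start: ¬(x1 ∨ (T ∨ F)) ∧ ((F ∧ x0) ∨ x0)
  [1] (¬x1 ∧ ¬(T ∨ F)) ∧ ((F ∧ x0) ∨ x0)
  [2] (¬x1 ∧ (¬T ∧ ¬F)) ∧ ((F ∧ x0) ∨ x0)
  [3] (¬x1 ∧ (F ∧ ¬F)) ∧ ((F ∧ x0) ∨ x0)
  [4] (¬x1 ∧ F) ∧ ((F ∧ x0) ∨ x0)
  [5] F ∧ ((F ∧ x0) ∨ x0)

Answer: NO — after 5 steps the term is F ∧ ((F ∧ x0) ∨ x0), not yet normal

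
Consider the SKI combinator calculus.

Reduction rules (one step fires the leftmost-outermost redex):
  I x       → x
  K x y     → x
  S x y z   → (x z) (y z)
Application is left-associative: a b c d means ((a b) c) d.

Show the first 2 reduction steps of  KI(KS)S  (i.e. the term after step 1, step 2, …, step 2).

Answer: after 2 steps: S

Reduction:
  start: KI(KS)S
  step 1: IS
  step 2: S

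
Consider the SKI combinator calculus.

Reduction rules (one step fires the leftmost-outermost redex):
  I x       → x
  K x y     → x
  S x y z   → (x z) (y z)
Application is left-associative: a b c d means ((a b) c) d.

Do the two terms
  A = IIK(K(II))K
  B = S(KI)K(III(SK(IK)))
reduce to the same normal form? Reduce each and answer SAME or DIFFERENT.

Answer: DIFFERENT — A ⇓ KI, B ⇓ K(SKK)

Reduction:
Term A:
  start: IIK(K(II))K
  →1  IK(K(II))K
  →2  K(K(II))K
  →3  K(II)
  →4  KI

Term B:
  start: S(KI)K(III(SK(IK)))
  →1  KI(III(SK(IK)))(K(III(SK(IK))))
  →2  I(K(III(SK(IK))))
  →3  K(III(SK(IK)))
  →4  K(II(SK(IK)))
  →5  K(I(SK(IK)))
  →6  K(SK(IK))
  →7  K(SKK)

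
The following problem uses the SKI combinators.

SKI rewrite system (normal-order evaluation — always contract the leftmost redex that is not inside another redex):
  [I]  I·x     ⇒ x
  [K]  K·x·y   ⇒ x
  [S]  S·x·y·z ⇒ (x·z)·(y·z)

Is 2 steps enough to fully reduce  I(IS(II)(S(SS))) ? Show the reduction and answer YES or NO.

Answer: NO — after 2 steps the term is S(II)(S(SS)), not yet normal

Reduction:
  start: I(IS(II)(S(SS)))
  [1] IS(II)(S(SS))
  [2] S(II)(S(SS))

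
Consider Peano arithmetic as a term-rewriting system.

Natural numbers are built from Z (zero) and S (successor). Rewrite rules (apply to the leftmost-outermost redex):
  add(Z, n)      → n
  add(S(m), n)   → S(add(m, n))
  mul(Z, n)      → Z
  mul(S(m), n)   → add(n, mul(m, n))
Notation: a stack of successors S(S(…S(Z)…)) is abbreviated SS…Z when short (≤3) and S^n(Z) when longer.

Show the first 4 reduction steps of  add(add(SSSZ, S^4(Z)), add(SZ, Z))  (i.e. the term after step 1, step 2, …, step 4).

  start: add(add(SSSZ, S^4(Z)), add(SZ, Z))
  →1  add(S(add(SSZ, S^4(Z))), add(SZ, Z))
  →2  S(add(add(SSZ, S^4(Z)), add(SZ, Z)))
  →3  S(add(S(add(SZ, S^4(Z))), add(SZ, Z)))
  →4  S(S(add(add(SZ, S^4(Z)), add(SZ, Z))))

Answer: after 4 steps: S(S(add(add(SZ, S^4(Z)), add(SZ, Z))))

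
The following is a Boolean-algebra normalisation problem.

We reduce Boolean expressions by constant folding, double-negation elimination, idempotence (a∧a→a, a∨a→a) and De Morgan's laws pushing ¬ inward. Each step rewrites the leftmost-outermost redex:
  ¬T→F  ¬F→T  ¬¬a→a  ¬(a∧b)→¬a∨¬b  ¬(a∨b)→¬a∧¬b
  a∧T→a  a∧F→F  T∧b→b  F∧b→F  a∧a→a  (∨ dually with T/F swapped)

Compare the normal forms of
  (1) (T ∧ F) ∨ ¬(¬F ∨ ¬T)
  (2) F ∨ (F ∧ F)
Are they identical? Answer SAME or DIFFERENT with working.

Term A:
  start: (T ∧ F) ∨ ¬(¬F ∨ ¬T)
  step 1: F ∨ ¬(¬F ∨ ¬T)
  step 2: ¬(¬F ∨ ¬T)
  step 3: ¬¬F ∧ ¬¬T
  step 4: F ∧ ¬¬T
  step 5: F

Term B:
  start: F ∨ (F ∧ F)
  step 1: F ∧ F
  step 2: F

Answer: SAME — A ⇓ F, B ⇓ F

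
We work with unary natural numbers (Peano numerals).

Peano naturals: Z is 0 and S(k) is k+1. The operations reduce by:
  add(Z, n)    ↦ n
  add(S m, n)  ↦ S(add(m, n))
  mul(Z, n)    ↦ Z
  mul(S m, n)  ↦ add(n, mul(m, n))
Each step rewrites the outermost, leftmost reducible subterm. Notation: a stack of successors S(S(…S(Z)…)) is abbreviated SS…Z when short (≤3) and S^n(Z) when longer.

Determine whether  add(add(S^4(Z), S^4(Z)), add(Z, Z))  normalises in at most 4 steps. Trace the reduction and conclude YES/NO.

Answer: NO — after 4 steps the term is S(S(add(add(SSZ, S^4(Z)), add(Z, Z)))), not yet normal

Reduction:
  start: add(add(S^4(Z), S^4(Z)), add(Z, Z))
  step 1: add(S(add(SSSZ, S^4(Z))), add(Z, Z))
  step 2: S(add(add(SSSZ, S^4(Z)), add(Z, Z)))
  step 3: S(add(S(add(SSZ, S^4(Z))), add(Z, Z)))
  step 4: S(S(add(add(SSZ, S^4(Z)), add(Z, Z))))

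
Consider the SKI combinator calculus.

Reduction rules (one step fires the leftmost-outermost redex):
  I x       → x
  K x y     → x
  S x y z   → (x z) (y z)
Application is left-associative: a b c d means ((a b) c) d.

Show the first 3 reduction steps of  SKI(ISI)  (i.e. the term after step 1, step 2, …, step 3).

Answer: after 3 steps: SI

Derivation:
  start: SKI(ISI)
  step 1: K(ISI)(I(ISI))
  step 2: ISI
  step 3: SI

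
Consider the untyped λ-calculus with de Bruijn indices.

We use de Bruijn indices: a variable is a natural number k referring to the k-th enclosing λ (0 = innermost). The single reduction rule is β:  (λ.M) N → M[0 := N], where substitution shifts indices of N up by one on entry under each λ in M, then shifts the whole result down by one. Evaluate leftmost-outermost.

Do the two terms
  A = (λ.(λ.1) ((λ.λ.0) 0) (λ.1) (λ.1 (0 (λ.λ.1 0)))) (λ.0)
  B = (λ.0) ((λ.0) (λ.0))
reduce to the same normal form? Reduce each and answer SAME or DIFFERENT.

Term A:
  start: (λ.(λ.1) ((λ.λ.0) 0) (λ.1) (λ.1 (0 (λ.λ.1 0)))) (λ.0)
  [1] (λ.λ.0) ((λ.λ.0) (λ.0)) (λ.λ.0) (λ.(λ.0) (0 (λ.λ.1 0)))
  [2] (λ.0) (λ.λ.0) (λ.(λ.0) (0 (λ.λ.1 0)))
  [3] (λ.λ.0) (λ.(λ.0) (0 (λ.λ.1 0)))
  [4] λ.0

Term B:
  start: (λ.0) ((λ.0) (λ.0))
  [1] (λ.0) (λ.0)
  [2] λ.0

Answer: SAME — A ⇓ λ.0, B ⇓ λ.0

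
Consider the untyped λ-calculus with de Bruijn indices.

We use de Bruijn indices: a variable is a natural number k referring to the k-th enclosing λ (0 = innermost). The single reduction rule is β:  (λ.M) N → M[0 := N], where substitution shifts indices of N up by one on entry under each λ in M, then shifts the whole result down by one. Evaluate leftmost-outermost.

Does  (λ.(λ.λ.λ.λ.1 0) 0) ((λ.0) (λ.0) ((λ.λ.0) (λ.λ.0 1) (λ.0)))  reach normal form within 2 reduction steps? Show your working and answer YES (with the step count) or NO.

Answer: YES — reaches normal form λ.λ.λ.1 0 in 2 ≤ 2 steps

Working:
  start: (λ.(λ.λ.λ.λ.1 0) 0) ((λ.0) (λ.0) ((λ.λ.0) (λ.λ.0 1) (λ.0)))
  step 1: (λ.λ.λ.λ.1 0) ((λ.0) (λ.0) ((λ.λ.0) (λ.λ.0 1) (λ.0)))
  step 2: λ.λ.λ.1 0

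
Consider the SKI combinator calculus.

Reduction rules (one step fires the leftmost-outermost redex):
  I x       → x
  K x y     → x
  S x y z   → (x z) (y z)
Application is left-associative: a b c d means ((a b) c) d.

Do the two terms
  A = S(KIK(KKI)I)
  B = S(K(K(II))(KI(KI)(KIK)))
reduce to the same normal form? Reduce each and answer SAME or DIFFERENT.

Answer: SAME — A ⇓ S(KI), B ⇓ S(KI)

Reduction:
Term A:
  start: S(KIK(KKI)I)
  [1] S(I(KKI)I)
  [2] S(KKII)
  [3] S(KI)

Term B:
  start: S(K(K(II))(KI(KI)(KIK)))
  [1] S(K(II))
  [2] S(KI)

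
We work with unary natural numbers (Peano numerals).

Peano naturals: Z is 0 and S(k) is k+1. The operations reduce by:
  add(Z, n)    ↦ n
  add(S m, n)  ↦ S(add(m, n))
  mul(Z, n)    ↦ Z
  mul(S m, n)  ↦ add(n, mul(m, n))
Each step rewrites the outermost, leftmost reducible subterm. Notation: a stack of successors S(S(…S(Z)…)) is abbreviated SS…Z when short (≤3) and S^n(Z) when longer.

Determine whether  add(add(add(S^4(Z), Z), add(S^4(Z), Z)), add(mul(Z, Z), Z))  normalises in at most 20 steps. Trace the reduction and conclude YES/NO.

  start: add(add(add(S^4(Z), Z), add(S^4(Z), Z)), add(mul(Z, Z), Z))
  [1] add(add(S(add(SSSZ, Z)), add(S^4(Z), Z)), add(mul(Z, Z), Z))
  [2] add(S(add(add(SSSZ, Z), add(S^4(Z), Z))), add(mul(Z, Z), Z))
  [3] S(add(add(add(SSSZ, Z), add(S^4(Z), Z)), add(mul(Z, Z), Z)))
  [4] S(add(add(S(add(SSZ, Z)), add(S^4(Z), Z)), add(mul(Z, Z), Z)))
  [5] S(add(S(add(add(SSZ, Z), add(S^4(Z), Z))), add(mul(Z, Z), Z)))
  [6] S(S(add(add(add(SSZ, Z), add(S^4(Z), Z)), add(mul(Z, Z), Z))))
  [7] S(S(add(add(S(add(SZ, Z)), add(S^4(Z), Z)), add(mul(Z, Z), Z))))
  [8] S(S(add(S(add(add(SZ, Z), add(S^4(Z), Z))), add(mul(Z, Z), Z))))
  [9] S(S(S(add(add(add(SZ, Z), add(S^4(Z), Z)), add(mul(Z, Z), Z)))))
  [10] S(S(S(add(add(S(add(Z, Z)), add(S^4(Z), Z)), add(mul(Z, Z), Z)))))
  [11] S(S(S(add(S(add(add(Z, Z), add(S^4(Z), Z))), add(mul(Z, Z), Z)))))
  [12] S(S(S(S(add(add(add(Z, Z), add(S^4(Z), Z)), add(mul(Z, Z), Z))))))
  [13] S(S(S(S(add(add(Z, add(S^4(Z), Z)), add(mul(Z, Z), Z))))))
  [14] S(S(S(S(add(add(S^4(Z), Z), add(mul(Z, Z), Z))))))
  [15] S(S(S(S(add(S(add(SSSZ, Z)), add(mul(Z, Z), Z))))))
  [16] S(S(S(S(S(add(add(SSSZ, Z), add(mul(Z, Z), Z)))))))
  [17] S(S(S(S(S(add(S(add(SSZ, Z)), add(mul(Z, Z), Z)))))))
  [18] S(S(S(S(S(S(add(add(SSZ, Z), add(mul(Z, Z), Z))))))))
  [19] S(S(S(S(S(S(add(S(add(SZ, Z)), add(mul(Z, Z), Z))))))))
  [20] S(S(S(S(S(S(S(add(add(SZ, Z), add(mul(Z, Z), Z)))))))))

Answer: NO — after 20 steps the term is S(S(S(S(S(S(S(add(add(SZ, Z), add(mul(Z, Z), Z))))))))), not yet normal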